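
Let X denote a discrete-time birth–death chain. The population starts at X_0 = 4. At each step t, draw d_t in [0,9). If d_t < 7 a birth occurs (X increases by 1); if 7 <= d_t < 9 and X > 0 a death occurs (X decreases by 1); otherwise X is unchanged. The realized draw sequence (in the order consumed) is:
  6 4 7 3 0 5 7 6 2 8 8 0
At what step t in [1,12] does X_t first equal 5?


1

t=0: X=4, d=6 → birth, X_1=5
t=1: X=5, d=4 → birth, X_2=6
t=2: X=6, d=7 → death, X_3=5
t=3: X=5, d=3 → birth, X_4=6
t=4: X=6, d=0 → birth, X_5=7
t=5: X=7, d=5 → birth, X_6=8
t=6: X=8, d=7 → death, X_7=7
t=7: X=7, d=6 → birth, X_8=8
t=8: X=8, d=2 → birth, X_9=9
t=9: X=9, d=8 → death, X_10=8
t=10: X=8, d=8 → death, X_11=7
t=11: X=7, d=0 → birth, X_12=8


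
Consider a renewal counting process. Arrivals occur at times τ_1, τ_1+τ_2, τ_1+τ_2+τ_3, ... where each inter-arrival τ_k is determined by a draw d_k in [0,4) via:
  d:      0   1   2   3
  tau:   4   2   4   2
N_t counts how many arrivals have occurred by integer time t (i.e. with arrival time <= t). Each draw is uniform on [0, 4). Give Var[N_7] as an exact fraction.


23/64

Inter-arrival values over d=0..3: [4, 2, 4, 2]
Each d has probability 1/4, so the pmf of τ is: f(2) = 1/2, f(4) = 1/2
Let p_n(j) = P(N_n = j), with p_0 = [1]. Condition on τ_1: p_n(0) = P(τ > n), and for j >= 1, p_n(j) = Σ_{k<=n} f(k)·p_{n−k}(j−1)
p_1 = [1]  (j = 0)
p_2 = [1/2, 1/2]  (j = 0..1)
p_3 = [1/2, 1/2]  (j = 0..1)
p_4 = [0, 3/4, 1/4]  (j = 0..2)
p_5 = [0, 3/4, 1/4]  (j = 0..2)
p_6 = [0, 1/4, 5/8, 1/8]  (j = 0..3)
p_7 = [0, 1/4, 5/8, 1/8]  (j = 0..3)
E[N_7] = Σ j·p_7(j) = 15/8;  E[N_7²] = Σ j²·p_7(j) = 31/8
Var[N_7] = 31/8 − (15/8)² = 23/64


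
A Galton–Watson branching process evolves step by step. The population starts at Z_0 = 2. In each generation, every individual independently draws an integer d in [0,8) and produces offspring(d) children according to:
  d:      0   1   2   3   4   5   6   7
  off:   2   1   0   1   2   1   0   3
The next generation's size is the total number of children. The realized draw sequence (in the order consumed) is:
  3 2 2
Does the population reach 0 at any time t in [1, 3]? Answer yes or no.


yes

gen 0: Z_0=2, draws=[3, 2], offspring=[1, 0], Z_1=1
gen 1: Z_1=1, draws=[2], offspring=[0], Z_2=0
gen 2: Z_2=0, draws=[], offspring=[], Z_3=0


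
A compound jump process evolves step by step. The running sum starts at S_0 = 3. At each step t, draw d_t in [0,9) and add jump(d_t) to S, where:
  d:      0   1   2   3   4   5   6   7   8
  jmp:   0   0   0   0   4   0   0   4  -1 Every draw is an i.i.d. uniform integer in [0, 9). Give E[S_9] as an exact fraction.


Outcome values over d=0..8: [0, 0, 0, 0, 4, 0, 0, 4, -1]
Σy = 7, Σy² = 33, M = 9
μ = 7/9 = 7/9,  σ² = 33/9 − (7/9)² = 248/81
E[S_9] = 3 + 9·(7/9) = 10

10


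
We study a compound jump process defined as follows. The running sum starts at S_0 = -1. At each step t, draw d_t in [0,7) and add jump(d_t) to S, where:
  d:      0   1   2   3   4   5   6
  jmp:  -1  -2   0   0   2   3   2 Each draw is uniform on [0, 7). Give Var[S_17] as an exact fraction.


Outcome values over d=0..6: [-1, -2, 0, 0, 2, 3, 2]
Σy = 4, Σy² = 22, M = 7
μ = 4/7 = 4/7,  σ² = 22/7 − (4/7)² = 138/49
Independent increments: Var[S_17] = 17·σ² = 17·(138/49) = 2346/49

2346/49


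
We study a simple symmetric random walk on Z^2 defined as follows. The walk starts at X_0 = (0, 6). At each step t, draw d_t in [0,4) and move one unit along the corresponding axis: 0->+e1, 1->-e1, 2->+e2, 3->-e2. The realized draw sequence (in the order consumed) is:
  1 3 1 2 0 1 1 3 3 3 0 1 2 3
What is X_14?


(-3, 3)

t=0: X=(0, 6), d=1 → -e1, X_1=(-1, 6)
t=1: X=(-1, 6), d=3 → -e2, X_2=(-1, 5)
t=2: X=(-1, 5), d=1 → -e1, X_3=(-2, 5)
t=3: X=(-2, 5), d=2 → +e2, X_4=(-2, 6)
t=4: X=(-2, 6), d=0 → +e1, X_5=(-1, 6)
t=5: X=(-1, 6), d=1 → -e1, X_6=(-2, 6)
t=6: X=(-2, 6), d=1 → -e1, X_7=(-3, 6)
t=7: X=(-3, 6), d=3 → -e2, X_8=(-3, 5)
t=8: X=(-3, 5), d=3 → -e2, X_9=(-3, 4)
t=9: X=(-3, 4), d=3 → -e2, X_10=(-3, 3)
t=10: X=(-3, 3), d=0 → +e1, X_11=(-2, 3)
t=11: X=(-2, 3), d=1 → -e1, X_12=(-3, 3)
t=12: X=(-3, 3), d=2 → +e2, X_13=(-3, 4)
t=13: X=(-3, 4), d=3 → -e2, X_14=(-3, 3)


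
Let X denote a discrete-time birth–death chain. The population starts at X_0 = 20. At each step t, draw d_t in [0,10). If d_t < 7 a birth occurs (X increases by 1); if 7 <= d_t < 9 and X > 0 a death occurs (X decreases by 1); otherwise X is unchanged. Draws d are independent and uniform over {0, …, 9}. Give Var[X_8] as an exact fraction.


X can drop by at most 1 per step and X_0 = 20 > T = 8, so X_t >= 20 − t >= 12 > 0 for every t <= 8: the floor at 0 (the 'and X > 0' condition) never binds. Hence X_8 = X_0 + Σ_{t<8} Y_t with i.i.d. increments Y_t = y(d_t) ∈ {+1, −1, 0}.
Outcome values over d=0..9: [1, 1, 1, 1, 1, 1, 1, -1, -1, 0]
Σy = 5, Σy² = 9, M = 10
μ = 5/10 = 1/2,  σ² = 9/10 − (1/2)² = 13/20
Independent increments: Var[X_8] = 8·σ² = 8·(13/20) = 26/5

26/5


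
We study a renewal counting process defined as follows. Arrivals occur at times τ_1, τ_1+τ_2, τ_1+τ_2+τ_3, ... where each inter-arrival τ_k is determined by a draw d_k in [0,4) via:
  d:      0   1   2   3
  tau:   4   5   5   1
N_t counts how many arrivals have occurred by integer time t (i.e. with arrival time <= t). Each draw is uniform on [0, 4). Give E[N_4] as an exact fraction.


Inter-arrival values over d=0..3: [4, 5, 5, 1]
Each d has probability 1/4, so the pmf of τ is: f(1) = 1/4, f(4) = 1/4, f(5) = 1/2
Renewal equation for m(n) = E[N_n]: condition on τ_1 = k (if k <= n, one arrival plus a fresh copy on the remaining n−k steps): m(n) = F(n) + Σ_{k<=n} f(k)·m(n−k), where F(n) = P(τ <= n) and m(0) = 0
m(1) = F(1) = 1/4
m(2) = F(2) + f(1)·m(1) = 1/4 + 1/4·1/4 = 5/16
m(3) = F(3) + f(1)·m(2) = 1/4 + 1/4·5/16 = 21/64
m(4) = F(4) + f(1)·m(3) = 1/2 + 1/4·21/64 = 149/256
E[N_4] = m(4) = 149/256

149/256


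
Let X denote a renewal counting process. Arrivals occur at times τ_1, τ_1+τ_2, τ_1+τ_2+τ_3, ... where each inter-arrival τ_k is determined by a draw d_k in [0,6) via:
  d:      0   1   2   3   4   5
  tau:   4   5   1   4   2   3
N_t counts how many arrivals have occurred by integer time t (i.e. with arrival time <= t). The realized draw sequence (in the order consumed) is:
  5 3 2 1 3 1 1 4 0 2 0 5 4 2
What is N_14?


draw d_1=5: τ_1=3, arrival time A_1=3
draw d_2=3: τ_2=4, arrival time A_2=7
draw d_3=2: τ_3=1, arrival time A_3=8
draw d_4=1: τ_4=5, arrival time A_4=13
draw d_5=3: τ_5=4, arrival time A_5=17
draw d_6=1: τ_6=5, arrival time A_6=22
draw d_7=1: τ_7=5, arrival time A_7=27
draw d_8=4: τ_8=2, arrival time A_8=29
draw d_9=0: τ_9=4, arrival time A_9=33
draw d_10=2: τ_10=1, arrival time A_10=34
draw d_11=0: τ_11=4, arrival time A_11=38
draw d_12=5: τ_12=3, arrival time A_12=41
draw d_13=4: τ_13=2, arrival time A_13=43
draw d_14=2: τ_14=1, arrival time A_14=44
N_t over t=0..14: 0:0 1:0 2:0 3:1 4:1 5:1 6:1 7:2 8:3 9:3 10:3 11:3 12:3 13:4 14:4

4


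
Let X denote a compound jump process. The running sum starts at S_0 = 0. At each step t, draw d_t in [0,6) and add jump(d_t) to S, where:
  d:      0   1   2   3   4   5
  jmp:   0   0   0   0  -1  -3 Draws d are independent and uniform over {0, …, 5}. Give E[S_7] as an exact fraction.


Outcome values over d=0..5: [0, 0, 0, 0, -1, -3]
Σy = -4, Σy² = 10, M = 6
μ = -4/6 = -2/3,  σ² = 10/6 − (-2/3)² = 11/9
E[S_7] = 0 + 7·(-2/3) = -14/3

-14/3


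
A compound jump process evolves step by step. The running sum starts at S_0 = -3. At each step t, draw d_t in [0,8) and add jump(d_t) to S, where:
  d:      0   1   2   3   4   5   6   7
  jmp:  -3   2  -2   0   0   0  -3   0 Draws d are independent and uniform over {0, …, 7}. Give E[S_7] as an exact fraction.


Outcome values over d=0..7: [-3, 2, -2, 0, 0, 0, -3, 0]
Σy = -6, Σy² = 26, M = 8
μ = -6/8 = -3/4,  σ² = 26/8 − (-3/4)² = 43/16
E[S_7] = -3 + 7·(-3/4) = -33/4

-33/4


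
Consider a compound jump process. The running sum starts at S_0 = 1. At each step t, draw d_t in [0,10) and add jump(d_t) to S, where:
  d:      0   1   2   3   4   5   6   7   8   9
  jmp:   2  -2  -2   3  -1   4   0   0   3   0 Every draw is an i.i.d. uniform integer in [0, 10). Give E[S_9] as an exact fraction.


Outcome values over d=0..9: [2, -2, -2, 3, -1, 4, 0, 0, 3, 0]
Σy = 7, Σy² = 47, M = 10
μ = 7/10 = 7/10,  σ² = 47/10 − (7/10)² = 421/100
E[S_9] = 1 + 9·(7/10) = 73/10

73/10


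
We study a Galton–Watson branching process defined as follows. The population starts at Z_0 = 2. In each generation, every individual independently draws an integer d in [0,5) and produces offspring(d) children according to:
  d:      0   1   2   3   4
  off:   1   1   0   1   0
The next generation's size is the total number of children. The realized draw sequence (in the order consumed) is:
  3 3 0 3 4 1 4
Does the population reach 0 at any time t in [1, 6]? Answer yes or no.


gen 0: Z_0=2, draws=[3, 3], offspring=[1, 1], Z_1=2
gen 1: Z_1=2, draws=[0, 3], offspring=[1, 1], Z_2=2
gen 2: Z_2=2, draws=[4, 1], offspring=[0, 1], Z_3=1
gen 3: Z_3=1, draws=[4], offspring=[0], Z_4=0
gen 4: Z_4=0, draws=[], offspring=[], Z_5=0
gen 5: Z_5=0, draws=[], offspring=[], Z_6=0

yes


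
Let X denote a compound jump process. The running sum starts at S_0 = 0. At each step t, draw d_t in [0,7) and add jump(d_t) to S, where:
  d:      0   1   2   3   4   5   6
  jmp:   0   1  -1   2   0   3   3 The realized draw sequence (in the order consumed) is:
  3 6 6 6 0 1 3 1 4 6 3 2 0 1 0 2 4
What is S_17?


19

t=0: S=0, d=3, jump=2, S_1=2
t=1: S=2, d=6, jump=3, S_2=5
t=2: S=5, d=6, jump=3, S_3=8
t=3: S=8, d=6, jump=3, S_4=11
t=4: S=11, d=0, jump=0, S_5=11
t=5: S=11, d=1, jump=1, S_6=12
t=6: S=12, d=3, jump=2, S_7=14
t=7: S=14, d=1, jump=1, S_8=15
t=8: S=15, d=4, jump=0, S_9=15
t=9: S=15, d=6, jump=3, S_10=18
t=10: S=18, d=3, jump=2, S_11=20
t=11: S=20, d=2, jump=-1, S_12=19
t=12: S=19, d=0, jump=0, S_13=19
t=13: S=19, d=1, jump=1, S_14=20
t=14: S=20, d=0, jump=0, S_15=20
t=15: S=20, d=2, jump=-1, S_16=19
t=16: S=19, d=4, jump=0, S_17=19


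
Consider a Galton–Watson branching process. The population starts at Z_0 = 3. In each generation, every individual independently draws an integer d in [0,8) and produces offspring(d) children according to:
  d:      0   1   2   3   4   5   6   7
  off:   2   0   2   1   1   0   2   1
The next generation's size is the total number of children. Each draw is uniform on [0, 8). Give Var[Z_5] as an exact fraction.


20174267997/1073741824

Outcome values over d=0..7: [2, 0, 2, 1, 1, 0, 2, 1]
Σy = 9, Σy² = 15, M = 8
μ = 9/8 = 9/8,  σ² = 15/8 − (9/8)² = 39/64
V_0 = 0, E_0 = 3
V_1 = 39/64·E_0 + (9/8)²·V_0 = 117/64;  E_1 = 27/8
V_2 = 39/64·E_1 + (9/8)²·V_1 = 17901/4096;  E_2 = 243/64
V_3 = 39/64·E_2 + (9/8)²·V_2 = 2056509/262144;  E_3 = 2187/512
V_4 = 39/64·E_3 + (9/8)²·V_3 = 210247245/16777216;  E_4 = 19683/4096
V_5 = 39/64·E_4 + (9/8)²·V_4 = 20174267997/1073741824;  E_5 = 177147/32768


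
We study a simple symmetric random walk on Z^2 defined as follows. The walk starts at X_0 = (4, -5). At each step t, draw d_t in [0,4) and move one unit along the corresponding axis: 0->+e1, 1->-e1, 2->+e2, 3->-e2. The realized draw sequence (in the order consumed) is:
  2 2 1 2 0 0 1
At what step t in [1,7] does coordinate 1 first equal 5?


6

t=0: X=(4, -5), d=2 → +e2, X_1=(4, -4)
t=1: X=(4, -4), d=2 → +e2, X_2=(4, -3)
t=2: X=(4, -3), d=1 → -e1, X_3=(3, -3)
t=3: X=(3, -3), d=2 → +e2, X_4=(3, -2)
t=4: X=(3, -2), d=0 → +e1, X_5=(4, -2)
t=5: X=(4, -2), d=0 → +e1, X_6=(5, -2)
t=6: X=(5, -2), d=1 → -e1, X_7=(4, -2)


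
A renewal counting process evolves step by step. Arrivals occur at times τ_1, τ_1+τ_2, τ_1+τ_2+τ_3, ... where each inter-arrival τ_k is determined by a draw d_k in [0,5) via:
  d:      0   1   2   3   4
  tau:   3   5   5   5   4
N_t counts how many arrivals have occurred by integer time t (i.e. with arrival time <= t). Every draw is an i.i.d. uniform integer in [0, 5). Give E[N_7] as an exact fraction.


28/25

Inter-arrival values over d=0..4: [3, 5, 5, 5, 4]
Each d has probability 1/5, so the pmf of τ is: f(3) = 1/5, f(4) = 1/5, f(5) = 3/5
Renewal equation for m(n) = E[N_n]: condition on τ_1 = k (if k <= n, one arrival plus a fresh copy on the remaining n−k steps): m(n) = F(n) + Σ_{k<=n} f(k)·m(n−k), where F(n) = P(τ <= n) and m(0) = 0
m(1) = F(1) = 0
m(2) = F(2) = 0
m(3) = F(3) = 1/5
m(4) = F(4) = 2/5
m(5) = F(5) = 1
m(6) = F(6) + f(3)·m(3) = 1 + 1/5·1/5 = 26/25
m(7) = F(7) + f(3)·m(4) + f(4)·m(3) = 1 + 1/5·2/5 + 1/5·1/5 = 28/25
E[N_7] = m(7) = 28/25


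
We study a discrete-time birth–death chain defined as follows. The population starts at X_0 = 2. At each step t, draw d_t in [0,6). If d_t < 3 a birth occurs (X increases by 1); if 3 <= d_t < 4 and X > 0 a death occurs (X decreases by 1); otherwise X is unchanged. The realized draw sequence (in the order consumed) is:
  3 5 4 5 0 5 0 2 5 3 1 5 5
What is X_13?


t=0: X=2, d=3 → death, X_1=1
t=1: X=1, d=5 → hold, X_2=1
t=2: X=1, d=4 → hold, X_3=1
t=3: X=1, d=5 → hold, X_4=1
t=4: X=1, d=0 → birth, X_5=2
t=5: X=2, d=5 → hold, X_6=2
t=6: X=2, d=0 → birth, X_7=3
t=7: X=3, d=2 → birth, X_8=4
t=8: X=4, d=5 → hold, X_9=4
t=9: X=4, d=3 → death, X_10=3
t=10: X=3, d=1 → birth, X_11=4
t=11: X=4, d=5 → hold, X_12=4
t=12: X=4, d=5 → hold, X_13=4

4


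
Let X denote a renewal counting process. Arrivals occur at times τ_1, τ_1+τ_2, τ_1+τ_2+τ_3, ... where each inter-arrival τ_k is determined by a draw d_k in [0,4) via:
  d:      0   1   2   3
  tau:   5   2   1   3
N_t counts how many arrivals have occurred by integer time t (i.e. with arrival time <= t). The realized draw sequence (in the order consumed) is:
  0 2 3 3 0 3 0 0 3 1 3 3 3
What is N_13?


draw d_1=0: τ_1=5, arrival time A_1=5
draw d_2=2: τ_2=1, arrival time A_2=6
draw d_3=3: τ_3=3, arrival time A_3=9
draw d_4=3: τ_4=3, arrival time A_4=12
draw d_5=0: τ_5=5, arrival time A_5=17
draw d_6=3: τ_6=3, arrival time A_6=20
draw d_7=0: τ_7=5, arrival time A_7=25
draw d_8=0: τ_8=5, arrival time A_8=30
draw d_9=3: τ_9=3, arrival time A_9=33
draw d_10=1: τ_10=2, arrival time A_10=35
draw d_11=3: τ_11=3, arrival time A_11=38
draw d_12=3: τ_12=3, arrival time A_12=41
draw d_13=3: τ_13=3, arrival time A_13=44
N_t over t=0..13: 0:0 1:0 2:0 3:0 4:0 5:1 6:2 7:2 8:2 9:3 10:3 11:3 12:4 13:4

4


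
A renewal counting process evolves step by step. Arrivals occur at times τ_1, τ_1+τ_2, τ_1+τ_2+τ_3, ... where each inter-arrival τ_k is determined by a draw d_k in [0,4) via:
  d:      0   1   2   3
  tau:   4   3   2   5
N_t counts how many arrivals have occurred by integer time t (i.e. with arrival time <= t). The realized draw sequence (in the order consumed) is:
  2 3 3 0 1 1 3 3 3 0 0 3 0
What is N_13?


3

draw d_1=2: τ_1=2, arrival time A_1=2
draw d_2=3: τ_2=5, arrival time A_2=7
draw d_3=3: τ_3=5, arrival time A_3=12
draw d_4=0: τ_4=4, arrival time A_4=16
draw d_5=1: τ_5=3, arrival time A_5=19
draw d_6=1: τ_6=3, arrival time A_6=22
draw d_7=3: τ_7=5, arrival time A_7=27
draw d_8=3: τ_8=5, arrival time A_8=32
draw d_9=3: τ_9=5, arrival time A_9=37
draw d_10=0: τ_10=4, arrival time A_10=41
draw d_11=0: τ_11=4, arrival time A_11=45
draw d_12=3: τ_12=5, arrival time A_12=50
draw d_13=0: τ_13=4, arrival time A_13=54
N_t over t=0..13: 0:0 1:0 2:1 3:1 4:1 5:1 6:1 7:2 8:2 9:2 10:2 11:2 12:3 13:3


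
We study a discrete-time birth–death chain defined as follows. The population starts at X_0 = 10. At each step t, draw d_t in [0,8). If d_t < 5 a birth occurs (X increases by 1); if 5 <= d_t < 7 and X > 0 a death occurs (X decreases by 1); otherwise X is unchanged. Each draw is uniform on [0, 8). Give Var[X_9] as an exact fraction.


423/64

X can drop by at most 1 per step and X_0 = 10 > T = 9, so X_t >= 10 − t >= 1 > 0 for every t <= 9: the floor at 0 (the 'and X > 0' condition) never binds. Hence X_9 = X_0 + Σ_{t<9} Y_t with i.i.d. increments Y_t = y(d_t) ∈ {+1, −1, 0}.
Outcome values over d=0..7: [1, 1, 1, 1, 1, -1, -1, 0]
Σy = 3, Σy² = 7, M = 8
μ = 3/8 = 3/8,  σ² = 7/8 − (3/8)² = 47/64
Independent increments: Var[X_9] = 9·σ² = 9·(47/64) = 423/64


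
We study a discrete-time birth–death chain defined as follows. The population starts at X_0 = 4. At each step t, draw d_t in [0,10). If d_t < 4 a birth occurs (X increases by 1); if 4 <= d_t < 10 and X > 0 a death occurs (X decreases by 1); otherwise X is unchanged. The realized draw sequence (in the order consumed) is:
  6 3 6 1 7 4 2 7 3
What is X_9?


t=0: X=4, d=6 → death, X_1=3
t=1: X=3, d=3 → birth, X_2=4
t=2: X=4, d=6 → death, X_3=3
t=3: X=3, d=1 → birth, X_4=4
t=4: X=4, d=7 → death, X_5=3
t=5: X=3, d=4 → death, X_6=2
t=6: X=2, d=2 → birth, X_7=3
t=7: X=3, d=7 → death, X_8=2
t=8: X=2, d=3 → birth, X_9=3

3


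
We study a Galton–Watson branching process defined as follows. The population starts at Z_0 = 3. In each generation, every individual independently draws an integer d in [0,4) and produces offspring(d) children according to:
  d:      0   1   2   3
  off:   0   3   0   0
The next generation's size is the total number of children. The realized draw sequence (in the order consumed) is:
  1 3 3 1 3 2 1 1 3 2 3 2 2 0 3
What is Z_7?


0

gen 0: Z_0=3, draws=[1, 3, 3], offspring=[3, 0, 0], Z_1=3
gen 1: Z_1=3, draws=[1, 3, 2], offspring=[3, 0, 0], Z_2=3
gen 2: Z_2=3, draws=[1, 1, 3], offspring=[3, 3, 0], Z_3=6
gen 3: Z_3=6, draws=[2, 3, 2, 2, 0, 3], offspring=[0, 0, 0, 0, 0, 0], Z_4=0
gen 4: Z_4=0, draws=[], offspring=[], Z_5=0
gen 5: Z_5=0, draws=[], offspring=[], Z_6=0
gen 6: Z_6=0, draws=[], offspring=[], Z_7=0


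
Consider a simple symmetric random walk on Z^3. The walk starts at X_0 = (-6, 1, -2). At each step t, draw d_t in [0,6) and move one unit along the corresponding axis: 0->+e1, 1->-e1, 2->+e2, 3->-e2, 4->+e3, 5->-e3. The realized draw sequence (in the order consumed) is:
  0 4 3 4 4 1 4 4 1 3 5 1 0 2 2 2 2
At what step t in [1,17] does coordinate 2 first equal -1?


t=0: X=(-6, 1, -2), d=0 → +e1, X_1=(-5, 1, -2)
t=1: X=(-5, 1, -2), d=4 → +e3, X_2=(-5, 1, -1)
t=2: X=(-5, 1, -1), d=3 → -e2, X_3=(-5, 0, -1)
t=3: X=(-5, 0, -1), d=4 → +e3, X_4=(-5, 0, 0)
t=4: X=(-5, 0, 0), d=4 → +e3, X_5=(-5, 0, 1)
t=5: X=(-5, 0, 1), d=1 → -e1, X_6=(-6, 0, 1)
t=6: X=(-6, 0, 1), d=4 → +e3, X_7=(-6, 0, 2)
t=7: X=(-6, 0, 2), d=4 → +e3, X_8=(-6, 0, 3)
t=8: X=(-6, 0, 3), d=1 → -e1, X_9=(-7, 0, 3)
t=9: X=(-7, 0, 3), d=3 → -e2, X_10=(-7, -1, 3)
t=10: X=(-7, -1, 3), d=5 → -e3, X_11=(-7, -1, 2)
t=11: X=(-7, -1, 2), d=1 → -e1, X_12=(-8, -1, 2)
t=12: X=(-8, -1, 2), d=0 → +e1, X_13=(-7, -1, 2)
t=13: X=(-7, -1, 2), d=2 → +e2, X_14=(-7, 0, 2)
t=14: X=(-7, 0, 2), d=2 → +e2, X_15=(-7, 1, 2)
t=15: X=(-7, 1, 2), d=2 → +e2, X_16=(-7, 2, 2)
t=16: X=(-7, 2, 2), d=2 → +e2, X_17=(-7, 3, 2)

10


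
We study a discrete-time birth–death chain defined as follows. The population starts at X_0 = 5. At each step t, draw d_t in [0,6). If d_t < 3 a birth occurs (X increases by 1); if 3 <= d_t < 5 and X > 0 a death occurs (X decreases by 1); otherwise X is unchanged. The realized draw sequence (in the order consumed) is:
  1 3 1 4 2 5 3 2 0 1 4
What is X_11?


t=0: X=5, d=1 → birth, X_1=6
t=1: X=6, d=3 → death, X_2=5
t=2: X=5, d=1 → birth, X_3=6
t=3: X=6, d=4 → death, X_4=5
t=4: X=5, d=2 → birth, X_5=6
t=5: X=6, d=5 → hold, X_6=6
t=6: X=6, d=3 → death, X_7=5
t=7: X=5, d=2 → birth, X_8=6
t=8: X=6, d=0 → birth, X_9=7
t=9: X=7, d=1 → birth, X_10=8
t=10: X=8, d=4 → death, X_11=7

7


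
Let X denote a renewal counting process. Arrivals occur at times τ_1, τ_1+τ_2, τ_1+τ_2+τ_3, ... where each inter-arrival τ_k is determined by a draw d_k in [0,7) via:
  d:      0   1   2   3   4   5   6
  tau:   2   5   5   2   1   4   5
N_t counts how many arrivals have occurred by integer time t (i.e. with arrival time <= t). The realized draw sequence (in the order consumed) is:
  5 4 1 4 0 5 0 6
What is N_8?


draw d_1=5: τ_1=4, arrival time A_1=4
draw d_2=4: τ_2=1, arrival time A_2=5
draw d_3=1: τ_3=5, arrival time A_3=10
draw d_4=4: τ_4=1, arrival time A_4=11
draw d_5=0: τ_5=2, arrival time A_5=13
draw d_6=5: τ_6=4, arrival time A_6=17
draw d_7=0: τ_7=2, arrival time A_7=19
draw d_8=6: τ_8=5, arrival time A_8=24
N_t over t=0..8: 0:0 1:0 2:0 3:0 4:1 5:2 6:2 7:2 8:2

2


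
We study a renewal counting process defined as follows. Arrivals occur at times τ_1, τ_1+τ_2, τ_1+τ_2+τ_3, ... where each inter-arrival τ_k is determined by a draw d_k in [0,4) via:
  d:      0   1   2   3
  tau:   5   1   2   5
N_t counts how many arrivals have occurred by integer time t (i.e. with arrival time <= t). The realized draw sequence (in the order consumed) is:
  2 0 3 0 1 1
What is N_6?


draw d_1=2: τ_1=2, arrival time A_1=2
draw d_2=0: τ_2=5, arrival time A_2=7
draw d_3=3: τ_3=5, arrival time A_3=12
draw d_4=0: τ_4=5, arrival time A_4=17
draw d_5=1: τ_5=1, arrival time A_5=18
draw d_6=1: τ_6=1, arrival time A_6=19
N_t over t=0..6: 0:0 1:0 2:1 3:1 4:1 5:1 6:1

1


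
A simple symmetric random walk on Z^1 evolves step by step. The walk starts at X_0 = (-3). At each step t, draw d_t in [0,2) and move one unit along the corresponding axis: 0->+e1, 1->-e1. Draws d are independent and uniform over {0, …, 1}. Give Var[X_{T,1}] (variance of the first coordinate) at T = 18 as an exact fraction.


18

Outcome values over d=0..1: [1, -1]
Σy = 0, Σy² = 2, M = 2
μ = 0/2 = 0,  σ² = 2/2 − (0)² = 1
Independent increments: Var[X_18] = 18·σ² = 18·(1) = 18


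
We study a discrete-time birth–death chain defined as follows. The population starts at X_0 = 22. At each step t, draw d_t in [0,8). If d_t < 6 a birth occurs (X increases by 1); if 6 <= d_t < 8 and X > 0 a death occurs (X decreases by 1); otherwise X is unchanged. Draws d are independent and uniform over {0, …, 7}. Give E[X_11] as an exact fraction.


X can drop by at most 1 per step and X_0 = 22 > T = 11, so X_t >= 22 − t >= 11 > 0 for every t <= 11: the floor at 0 (the 'and X > 0' condition) never binds. Hence X_11 = X_0 + Σ_{t<11} Y_t with i.i.d. increments Y_t = y(d_t) ∈ {+1, −1, 0}.
Outcome values over d=0..7: [1, 1, 1, 1, 1, 1, -1, -1]
Σy = 4, Σy² = 8, M = 8
μ = 4/8 = 1/2,  σ² = 8/8 − (1/2)² = 3/4
E[X_11] = 22 + 11·(1/2) = 55/2

55/2


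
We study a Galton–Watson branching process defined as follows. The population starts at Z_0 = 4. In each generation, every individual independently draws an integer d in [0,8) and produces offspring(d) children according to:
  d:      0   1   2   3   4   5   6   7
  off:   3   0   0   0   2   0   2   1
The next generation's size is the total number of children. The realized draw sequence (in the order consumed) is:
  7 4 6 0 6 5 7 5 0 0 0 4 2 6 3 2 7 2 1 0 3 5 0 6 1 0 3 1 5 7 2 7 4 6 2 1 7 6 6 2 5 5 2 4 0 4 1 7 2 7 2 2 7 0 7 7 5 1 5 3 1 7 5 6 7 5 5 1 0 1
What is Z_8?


gen 0: Z_0=4, draws=[7, 4, 6, 0], offspring=[1, 2, 2, 3], Z_1=8
gen 1: Z_1=8, draws=[6, 5, 7, 5, 0, 0, 0, 4], offspring=[2, 0, 1, 0, 3, 3, 3, 2], Z_2=14
gen 2: Z_2=14, draws=[2, 6, 3, 2, 7, 2, 1, 0, 3, 5, 0, 6, 1, 0], offspring=[0, 2, 0, 0, 1, 0, 0, 3, 0, 0, 3, 2, 0, 3], Z_3=14
gen 3: Z_3=14, draws=[3, 1, 5, 7, 2, 7, 4, 6, 2, 1, 7, 6, 6, 2], offspring=[0, 0, 0, 1, 0, 1, 2, 2, 0, 0, 1, 2, 2, 0], Z_4=11
gen 4: Z_4=11, draws=[5, 5, 2, 4, 0, 4, 1, 7, 2, 7, 2], offspring=[0, 0, 0, 2, 3, 2, 0, 1, 0, 1, 0], Z_5=9
gen 5: Z_5=9, draws=[2, 7, 0, 7, 7, 5, 1, 5, 3], offspring=[0, 1, 3, 1, 1, 0, 0, 0, 0], Z_6=6
gen 6: Z_6=6, draws=[1, 7, 5, 6, 7, 5], offspring=[0, 1, 0, 2, 1, 0], Z_7=4
gen 7: Z_7=4, draws=[5, 1, 0, 1], offspring=[0, 0, 3, 0], Z_8=3

3


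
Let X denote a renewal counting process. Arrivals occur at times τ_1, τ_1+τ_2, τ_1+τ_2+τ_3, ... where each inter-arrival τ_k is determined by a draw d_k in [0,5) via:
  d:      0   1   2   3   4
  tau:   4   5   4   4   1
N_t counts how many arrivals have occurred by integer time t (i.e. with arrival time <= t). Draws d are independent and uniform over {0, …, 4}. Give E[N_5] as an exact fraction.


4031/3125

Inter-arrival values over d=0..4: [4, 5, 4, 4, 1]
Each d has probability 1/5, so the pmf of τ is: f(1) = 1/5, f(4) = 3/5, f(5) = 1/5
Renewal equation for m(n) = E[N_n]: condition on τ_1 = k (if k <= n, one arrival plus a fresh copy on the remaining n−k steps): m(n) = F(n) + Σ_{k<=n} f(k)·m(n−k), where F(n) = P(τ <= n) and m(0) = 0
m(1) = F(1) = 1/5
m(2) = F(2) + f(1)·m(1) = 1/5 + 1/5·1/5 = 6/25
m(3) = F(3) + f(1)·m(2) = 1/5 + 1/5·6/25 = 31/125
m(4) = F(4) + f(1)·m(3) = 4/5 + 1/5·31/125 = 531/625
m(5) = F(5) + f(1)·m(4) + f(4)·m(1) = 1 + 1/5·531/625 + 3/5·1/5 = 4031/3125
E[N_5] = m(5) = 4031/3125


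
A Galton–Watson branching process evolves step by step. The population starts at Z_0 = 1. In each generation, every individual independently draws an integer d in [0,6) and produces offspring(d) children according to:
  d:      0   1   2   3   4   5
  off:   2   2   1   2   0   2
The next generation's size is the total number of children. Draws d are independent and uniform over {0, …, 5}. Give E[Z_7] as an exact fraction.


2187/128

Outcome values over d=0..5: [2, 2, 1, 2, 0, 2]
Σy = 9, Σy² = 17, M = 6
μ = 9/6 = 3/2,  σ² = 17/6 − (3/2)² = 7/12
E[Z_0] = 1
E[Z_1] = 3/2·E[Z_0] = 3/2
E[Z_2] = 3/2·E[Z_1] = 9/4
E[Z_3] = 3/2·E[Z_2] = 27/8
E[Z_4] = 3/2·E[Z_3] = 81/16
E[Z_5] = 3/2·E[Z_4] = 243/32
E[Z_6] = 3/2·E[Z_5] = 729/64
E[Z_7] = 3/2·E[Z_6] = 2187/128


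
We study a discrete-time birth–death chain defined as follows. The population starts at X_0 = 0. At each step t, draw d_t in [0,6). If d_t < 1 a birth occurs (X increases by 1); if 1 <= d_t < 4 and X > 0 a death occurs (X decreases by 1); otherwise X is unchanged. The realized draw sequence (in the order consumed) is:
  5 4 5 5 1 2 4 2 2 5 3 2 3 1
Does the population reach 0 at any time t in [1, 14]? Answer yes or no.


t=0: X=0, d=5 → hold, X_1=0
t=1: X=0, d=4 → hold, X_2=0
t=2: X=0, d=5 → hold, X_3=0
t=3: X=0, d=5 → hold, X_4=0
t=4: X=0, d=1 → hold, X_5=0
t=5: X=0, d=2 → hold, X_6=0
t=6: X=0, d=4 → hold, X_7=0
t=7: X=0, d=2 → hold, X_8=0
t=8: X=0, d=2 → hold, X_9=0
t=9: X=0, d=5 → hold, X_10=0
t=10: X=0, d=3 → hold, X_11=0
t=11: X=0, d=2 → hold, X_12=0
t=12: X=0, d=3 → hold, X_13=0
t=13: X=0, d=1 → hold, X_14=0

yes


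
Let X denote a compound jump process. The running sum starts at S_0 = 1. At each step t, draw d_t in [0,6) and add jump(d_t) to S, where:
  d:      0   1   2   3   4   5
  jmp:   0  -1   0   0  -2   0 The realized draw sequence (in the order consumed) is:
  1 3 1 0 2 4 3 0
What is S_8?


t=0: S=1, d=1, jump=-1, S_1=0
t=1: S=0, d=3, jump=0, S_2=0
t=2: S=0, d=1, jump=-1, S_3=-1
t=3: S=-1, d=0, jump=0, S_4=-1
t=4: S=-1, d=2, jump=0, S_5=-1
t=5: S=-1, d=4, jump=-2, S_6=-3
t=6: S=-3, d=3, jump=0, S_7=-3
t=7: S=-3, d=0, jump=0, S_8=-3

-3


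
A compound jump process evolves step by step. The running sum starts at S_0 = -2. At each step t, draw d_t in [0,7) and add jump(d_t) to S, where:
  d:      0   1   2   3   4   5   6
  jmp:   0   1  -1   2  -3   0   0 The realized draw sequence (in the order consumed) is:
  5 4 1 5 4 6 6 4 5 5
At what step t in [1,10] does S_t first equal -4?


3

t=0: S=-2, d=5, jump=0, S_1=-2
t=1: S=-2, d=4, jump=-3, S_2=-5
t=2: S=-5, d=1, jump=1, S_3=-4
t=3: S=-4, d=5, jump=0, S_4=-4
t=4: S=-4, d=4, jump=-3, S_5=-7
t=5: S=-7, d=6, jump=0, S_6=-7
t=6: S=-7, d=6, jump=0, S_7=-7
t=7: S=-7, d=4, jump=-3, S_8=-10
t=8: S=-10, d=5, jump=0, S_9=-10
t=9: S=-10, d=5, jump=0, S_10=-10


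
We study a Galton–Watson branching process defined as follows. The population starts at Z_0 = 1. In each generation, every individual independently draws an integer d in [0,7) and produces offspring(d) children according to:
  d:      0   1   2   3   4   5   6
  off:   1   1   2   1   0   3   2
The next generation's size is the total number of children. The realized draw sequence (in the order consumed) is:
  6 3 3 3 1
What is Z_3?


2

gen 0: Z_0=1, draws=[6], offspring=[2], Z_1=2
gen 1: Z_1=2, draws=[3, 3], offspring=[1, 1], Z_2=2
gen 2: Z_2=2, draws=[3, 1], offspring=[1, 1], Z_3=2


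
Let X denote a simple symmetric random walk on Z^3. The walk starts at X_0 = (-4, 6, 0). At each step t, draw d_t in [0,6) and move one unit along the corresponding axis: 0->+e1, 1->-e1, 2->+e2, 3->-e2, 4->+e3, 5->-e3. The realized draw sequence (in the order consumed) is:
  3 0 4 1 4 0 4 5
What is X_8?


(-3, 5, 2)

t=0: X=(-4, 6, 0), d=3 → -e2, X_1=(-4, 5, 0)
t=1: X=(-4, 5, 0), d=0 → +e1, X_2=(-3, 5, 0)
t=2: X=(-3, 5, 0), d=4 → +e3, X_3=(-3, 5, 1)
t=3: X=(-3, 5, 1), d=1 → -e1, X_4=(-4, 5, 1)
t=4: X=(-4, 5, 1), d=4 → +e3, X_5=(-4, 5, 2)
t=5: X=(-4, 5, 2), d=0 → +e1, X_6=(-3, 5, 2)
t=6: X=(-3, 5, 2), d=4 → +e3, X_7=(-3, 5, 3)
t=7: X=(-3, 5, 3), d=5 → -e3, X_8=(-3, 5, 2)


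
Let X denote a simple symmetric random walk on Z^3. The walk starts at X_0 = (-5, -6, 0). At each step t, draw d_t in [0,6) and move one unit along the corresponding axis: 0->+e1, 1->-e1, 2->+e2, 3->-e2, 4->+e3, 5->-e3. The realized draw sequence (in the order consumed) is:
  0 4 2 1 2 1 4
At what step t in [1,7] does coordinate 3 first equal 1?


2

t=0: X=(-5, -6, 0), d=0 → +e1, X_1=(-4, -6, 0)
t=1: X=(-4, -6, 0), d=4 → +e3, X_2=(-4, -6, 1)
t=2: X=(-4, -6, 1), d=2 → +e2, X_3=(-4, -5, 1)
t=3: X=(-4, -5, 1), d=1 → -e1, X_4=(-5, -5, 1)
t=4: X=(-5, -5, 1), d=2 → +e2, X_5=(-5, -4, 1)
t=5: X=(-5, -4, 1), d=1 → -e1, X_6=(-6, -4, 1)
t=6: X=(-6, -4, 1), d=4 → +e3, X_7=(-6, -4, 2)


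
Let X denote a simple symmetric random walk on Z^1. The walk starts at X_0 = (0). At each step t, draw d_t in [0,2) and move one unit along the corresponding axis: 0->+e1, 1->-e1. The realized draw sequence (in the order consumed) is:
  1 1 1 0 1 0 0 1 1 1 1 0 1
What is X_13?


(-5)

t=0: X=(0), d=1 → -e1, X_1=(-1)
t=1: X=(-1), d=1 → -e1, X_2=(-2)
t=2: X=(-2), d=1 → -e1, X_3=(-3)
t=3: X=(-3), d=0 → +e1, X_4=(-2)
t=4: X=(-2), d=1 → -e1, X_5=(-3)
t=5: X=(-3), d=0 → +e1, X_6=(-2)
t=6: X=(-2), d=0 → +e1, X_7=(-1)
t=7: X=(-1), d=1 → -e1, X_8=(-2)
t=8: X=(-2), d=1 → -e1, X_9=(-3)
t=9: X=(-3), d=1 → -e1, X_10=(-4)
t=10: X=(-4), d=1 → -e1, X_11=(-5)
t=11: X=(-5), d=0 → +e1, X_12=(-4)
t=12: X=(-4), d=1 → -e1, X_13=(-5)


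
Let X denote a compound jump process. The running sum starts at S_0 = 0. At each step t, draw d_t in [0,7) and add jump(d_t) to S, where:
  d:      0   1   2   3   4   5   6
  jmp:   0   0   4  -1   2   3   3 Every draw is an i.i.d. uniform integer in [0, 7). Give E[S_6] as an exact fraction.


Outcome values over d=0..6: [0, 0, 4, -1, 2, 3, 3]
Σy = 11, Σy² = 39, M = 7
μ = 11/7 = 11/7,  σ² = 39/7 − (11/7)² = 152/49
E[S_6] = 0 + 6·(11/7) = 66/7

66/7


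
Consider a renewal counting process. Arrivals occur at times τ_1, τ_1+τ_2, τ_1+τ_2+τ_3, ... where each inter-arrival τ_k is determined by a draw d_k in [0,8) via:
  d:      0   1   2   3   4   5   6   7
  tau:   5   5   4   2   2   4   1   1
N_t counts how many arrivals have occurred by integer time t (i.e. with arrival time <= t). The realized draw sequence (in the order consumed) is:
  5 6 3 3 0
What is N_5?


draw d_1=5: τ_1=4, arrival time A_1=4
draw d_2=6: τ_2=1, arrival time A_2=5
draw d_3=3: τ_3=2, arrival time A_3=7
draw d_4=3: τ_4=2, arrival time A_4=9
draw d_5=0: τ_5=5, arrival time A_5=14
N_t over t=0..5: 0:0 1:0 2:0 3:0 4:1 5:2

2


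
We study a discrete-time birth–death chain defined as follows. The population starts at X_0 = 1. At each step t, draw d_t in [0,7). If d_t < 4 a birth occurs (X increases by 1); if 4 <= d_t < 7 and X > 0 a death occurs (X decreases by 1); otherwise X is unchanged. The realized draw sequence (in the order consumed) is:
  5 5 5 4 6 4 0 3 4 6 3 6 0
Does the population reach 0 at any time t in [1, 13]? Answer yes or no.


t=0: X=1, d=5 → death, X_1=0
t=1: X=0, d=5 → hold, X_2=0
t=2: X=0, d=5 → hold, X_3=0
t=3: X=0, d=4 → hold, X_4=0
t=4: X=0, d=6 → hold, X_5=0
t=5: X=0, d=4 → hold, X_6=0
t=6: X=0, d=0 → birth, X_7=1
t=7: X=1, d=3 → birth, X_8=2
t=8: X=2, d=4 → death, X_9=1
t=9: X=1, d=6 → death, X_10=0
t=10: X=0, d=3 → birth, X_11=1
t=11: X=1, d=6 → death, X_12=0
t=12: X=0, d=0 → birth, X_13=1

yes


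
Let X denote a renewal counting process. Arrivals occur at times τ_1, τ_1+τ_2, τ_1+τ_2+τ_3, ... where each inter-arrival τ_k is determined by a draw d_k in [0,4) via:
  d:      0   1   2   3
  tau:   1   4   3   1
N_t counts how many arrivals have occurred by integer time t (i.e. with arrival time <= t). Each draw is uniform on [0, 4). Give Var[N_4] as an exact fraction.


Inter-arrival values over d=0..3: [1, 4, 3, 1]
Each d has probability 1/4, so the pmf of τ is: f(1) = 1/2, f(3) = 1/4, f(4) = 1/4
Let p_n(j) = P(N_n = j), with p_0 = [1]. Condition on τ_1: p_n(0) = P(τ > n), and for j >= 1, p_n(j) = Σ_{k<=n} f(k)·p_{n−k}(j−1)
p_1 = [1/2, 1/2]  (j = 0..1)
p_2 = [1/2, 1/4, 1/4]  (j = 0..2)
p_3 = [1/4, 1/2, 1/8, 1/8]  (j = 0..3)
p_4 = [0, 1/2, 3/8, 1/16, 1/16]  (j = 0..4)
E[N_4] = Σ j·p_4(j) = 27/16;  E[N_4²] = Σ j²·p_4(j) = 57/16
Var[N_4] = 57/16 − (27/16)² = 183/256

183/256


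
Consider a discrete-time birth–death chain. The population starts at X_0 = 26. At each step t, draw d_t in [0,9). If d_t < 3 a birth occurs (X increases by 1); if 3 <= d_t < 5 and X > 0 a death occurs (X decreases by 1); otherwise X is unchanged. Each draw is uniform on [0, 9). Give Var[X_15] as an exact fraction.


220/27

X can drop by at most 1 per step and X_0 = 26 > T = 15, so X_t >= 26 − t >= 11 > 0 for every t <= 15: the floor at 0 (the 'and X > 0' condition) never binds. Hence X_15 = X_0 + Σ_{t<15} Y_t with i.i.d. increments Y_t = y(d_t) ∈ {+1, −1, 0}.
Outcome values over d=0..8: [1, 1, 1, -1, -1, 0, 0, 0, 0]
Σy = 1, Σy² = 5, M = 9
μ = 1/9 = 1/9,  σ² = 5/9 − (1/9)² = 44/81
Independent increments: Var[X_15] = 15·σ² = 15·(44/81) = 220/27


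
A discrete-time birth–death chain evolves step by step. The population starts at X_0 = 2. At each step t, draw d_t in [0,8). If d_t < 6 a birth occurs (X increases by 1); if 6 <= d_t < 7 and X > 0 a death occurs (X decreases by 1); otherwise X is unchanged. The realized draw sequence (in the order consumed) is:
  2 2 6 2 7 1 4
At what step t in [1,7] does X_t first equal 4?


t=0: X=2, d=2 → birth, X_1=3
t=1: X=3, d=2 → birth, X_2=4
t=2: X=4, d=6 → death, X_3=3
t=3: X=3, d=2 → birth, X_4=4
t=4: X=4, d=7 → hold, X_5=4
t=5: X=4, d=1 → birth, X_6=5
t=6: X=5, d=4 → birth, X_7=6

2


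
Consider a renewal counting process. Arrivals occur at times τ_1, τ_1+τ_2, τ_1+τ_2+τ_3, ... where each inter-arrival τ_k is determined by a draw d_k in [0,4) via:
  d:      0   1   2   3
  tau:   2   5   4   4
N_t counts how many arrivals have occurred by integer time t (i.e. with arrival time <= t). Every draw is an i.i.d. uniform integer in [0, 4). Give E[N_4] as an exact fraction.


Inter-arrival values over d=0..3: [2, 5, 4, 4]
Each d has probability 1/4, so the pmf of τ is: f(2) = 1/4, f(4) = 1/2, f(5) = 1/4
Renewal equation for m(n) = E[N_n]: condition on τ_1 = k (if k <= n, one arrival plus a fresh copy on the remaining n−k steps): m(n) = F(n) + Σ_{k<=n} f(k)·m(n−k), where F(n) = P(τ <= n) and m(0) = 0
m(1) = F(1) = 0
m(2) = F(2) = 1/4
m(3) = F(3) = 1/4
m(4) = F(4) + f(2)·m(2) = 3/4 + 1/4·1/4 = 13/16
E[N_4] = m(4) = 13/16

13/16


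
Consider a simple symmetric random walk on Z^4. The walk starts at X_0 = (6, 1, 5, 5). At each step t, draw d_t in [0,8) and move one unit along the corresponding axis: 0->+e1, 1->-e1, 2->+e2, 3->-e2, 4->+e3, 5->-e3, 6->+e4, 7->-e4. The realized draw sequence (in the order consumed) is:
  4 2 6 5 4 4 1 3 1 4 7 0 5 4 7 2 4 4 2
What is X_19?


(5, 3, 10, 4)

t=0: X=(6, 1, 5, 5), d=4 → +e3, X_1=(6, 1, 6, 5)
t=1: X=(6, 1, 6, 5), d=2 → +e2, X_2=(6, 2, 6, 5)
t=2: X=(6, 2, 6, 5), d=6 → +e4, X_3=(6, 2, 6, 6)
t=3: X=(6, 2, 6, 6), d=5 → -e3, X_4=(6, 2, 5, 6)
t=4: X=(6, 2, 5, 6), d=4 → +e3, X_5=(6, 2, 6, 6)
t=5: X=(6, 2, 6, 6), d=4 → +e3, X_6=(6, 2, 7, 6)
t=6: X=(6, 2, 7, 6), d=1 → -e1, X_7=(5, 2, 7, 6)
t=7: X=(5, 2, 7, 6), d=3 → -e2, X_8=(5, 1, 7, 6)
t=8: X=(5, 1, 7, 6), d=1 → -e1, X_9=(4, 1, 7, 6)
t=9: X=(4, 1, 7, 6), d=4 → +e3, X_10=(4, 1, 8, 6)
t=10: X=(4, 1, 8, 6), d=7 → -e4, X_11=(4, 1, 8, 5)
t=11: X=(4, 1, 8, 5), d=0 → +e1, X_12=(5, 1, 8, 5)
t=12: X=(5, 1, 8, 5), d=5 → -e3, X_13=(5, 1, 7, 5)
t=13: X=(5, 1, 7, 5), d=4 → +e3, X_14=(5, 1, 8, 5)
t=14: X=(5, 1, 8, 5), d=7 → -e4, X_15=(5, 1, 8, 4)
t=15: X=(5, 1, 8, 4), d=2 → +e2, X_16=(5, 2, 8, 4)
t=16: X=(5, 2, 8, 4), d=4 → +e3, X_17=(5, 2, 9, 4)
t=17: X=(5, 2, 9, 4), d=4 → +e3, X_18=(5, 2, 10, 4)
t=18: X=(5, 2, 10, 4), d=2 → +e2, X_19=(5, 3, 10, 4)


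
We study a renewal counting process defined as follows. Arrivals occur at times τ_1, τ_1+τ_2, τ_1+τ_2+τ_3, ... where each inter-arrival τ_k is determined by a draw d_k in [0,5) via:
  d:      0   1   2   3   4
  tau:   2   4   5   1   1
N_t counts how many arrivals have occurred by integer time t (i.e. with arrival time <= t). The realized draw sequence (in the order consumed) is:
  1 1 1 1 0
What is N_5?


1

draw d_1=1: τ_1=4, arrival time A_1=4
draw d_2=1: τ_2=4, arrival time A_2=8
draw d_3=1: τ_3=4, arrival time A_3=12
draw d_4=1: τ_4=4, arrival time A_4=16
draw d_5=0: τ_5=2, arrival time A_5=18
N_t over t=0..5: 0:0 1:0 2:0 3:0 4:1 5:1


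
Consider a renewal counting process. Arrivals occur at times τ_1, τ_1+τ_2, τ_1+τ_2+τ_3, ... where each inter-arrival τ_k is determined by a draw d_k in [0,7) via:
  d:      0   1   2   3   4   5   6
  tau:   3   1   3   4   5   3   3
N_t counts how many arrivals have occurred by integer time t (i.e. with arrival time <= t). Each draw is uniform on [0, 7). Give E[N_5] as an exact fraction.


21225/16807

Inter-arrival values over d=0..6: [3, 1, 3, 4, 5, 3, 3]
Each d has probability 1/7, so the pmf of τ is: f(1) = 1/7, f(3) = 4/7, f(4) = 1/7, f(5) = 1/7
Renewal equation for m(n) = E[N_n]: condition on τ_1 = k (if k <= n, one arrival plus a fresh copy on the remaining n−k steps): m(n) = F(n) + Σ_{k<=n} f(k)·m(n−k), where F(n) = P(τ <= n) and m(0) = 0
m(1) = F(1) = 1/7
m(2) = F(2) + f(1)·m(1) = 1/7 + 1/7·1/7 = 8/49
m(3) = F(3) + f(1)·m(2) = 5/7 + 1/7·8/49 = 253/343
m(4) = F(4) + f(1)·m(3) + f(3)·m(1) = 6/7 + 1/7·253/343 + 4/7·1/7 = 2507/2401
m(5) = F(5) + f(1)·m(4) + f(3)·m(2) + f(4)·m(1) = 1 + 1/7·2507/2401 + 4/7·8/49 + 1/7·1/7 = 21225/16807
E[N_5] = m(5) = 21225/16807


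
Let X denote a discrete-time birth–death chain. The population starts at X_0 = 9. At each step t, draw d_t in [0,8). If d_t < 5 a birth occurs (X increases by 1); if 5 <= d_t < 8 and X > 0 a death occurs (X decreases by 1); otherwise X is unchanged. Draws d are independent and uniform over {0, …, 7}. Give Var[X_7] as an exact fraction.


105/16

X can drop by at most 1 per step and X_0 = 9 > T = 7, so X_t >= 9 − t >= 2 > 0 for every t <= 7: the floor at 0 (the 'and X > 0' condition) never binds. Hence X_7 = X_0 + Σ_{t<7} Y_t with i.i.d. increments Y_t = y(d_t) ∈ {+1, −1, 0}.
Outcome values over d=0..7: [1, 1, 1, 1, 1, -1, -1, -1]
Σy = 2, Σy² = 8, M = 8
μ = 2/8 = 1/4,  σ² = 8/8 − (1/4)² = 15/16
Independent increments: Var[X_7] = 7·σ² = 7·(15/16) = 105/16


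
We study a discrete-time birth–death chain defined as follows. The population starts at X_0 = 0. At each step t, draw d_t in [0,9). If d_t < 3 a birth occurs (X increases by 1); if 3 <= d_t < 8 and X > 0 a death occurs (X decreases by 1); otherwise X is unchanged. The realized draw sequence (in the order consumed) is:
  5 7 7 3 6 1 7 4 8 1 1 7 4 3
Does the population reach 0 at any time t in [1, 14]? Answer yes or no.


t=0: X=0, d=5 → hold, X_1=0
t=1: X=0, d=7 → hold, X_2=0
t=2: X=0, d=7 → hold, X_3=0
t=3: X=0, d=3 → hold, X_4=0
t=4: X=0, d=6 → hold, X_5=0
t=5: X=0, d=1 → birth, X_6=1
t=6: X=1, d=7 → death, X_7=0
t=7: X=0, d=4 → hold, X_8=0
t=8: X=0, d=8 → hold, X_9=0
t=9: X=0, d=1 → birth, X_10=1
t=10: X=1, d=1 → birth, X_11=2
t=11: X=2, d=7 → death, X_12=1
t=12: X=1, d=4 → death, X_13=0
t=13: X=0, d=3 → hold, X_14=0

yes
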